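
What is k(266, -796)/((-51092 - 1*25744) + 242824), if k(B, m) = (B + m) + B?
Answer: -66/41497 ≈ -0.0015905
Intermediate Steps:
k(B, m) = m + 2*B
k(266, -796)/((-51092 - 1*25744) + 242824) = (-796 + 2*266)/((-51092 - 1*25744) + 242824) = (-796 + 532)/((-51092 - 25744) + 242824) = -264/(-76836 + 242824) = -264/165988 = -264*1/165988 = -66/41497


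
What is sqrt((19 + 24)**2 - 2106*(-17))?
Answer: sqrt(37651) ≈ 194.04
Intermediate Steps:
sqrt((19 + 24)**2 - 2106*(-17)) = sqrt(43**2 + 35802) = sqrt(1849 + 35802) = sqrt(37651)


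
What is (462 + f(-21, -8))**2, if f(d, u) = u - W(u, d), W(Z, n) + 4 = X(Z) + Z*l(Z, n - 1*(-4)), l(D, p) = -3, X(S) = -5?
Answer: 192721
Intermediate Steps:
W(Z, n) = -9 - 3*Z (W(Z, n) = -4 + (-5 + Z*(-3)) = -4 + (-5 - 3*Z) = -9 - 3*Z)
f(d, u) = 9 + 4*u (f(d, u) = u - (-9 - 3*u) = u + (9 + 3*u) = 9 + 4*u)
(462 + f(-21, -8))**2 = (462 + (9 + 4*(-8)))**2 = (462 + (9 - 32))**2 = (462 - 23)**2 = 439**2 = 192721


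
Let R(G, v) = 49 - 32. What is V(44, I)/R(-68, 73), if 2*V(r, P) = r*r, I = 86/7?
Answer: 968/17 ≈ 56.941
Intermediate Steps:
I = 86/7 (I = 86*(⅐) = 86/7 ≈ 12.286)
V(r, P) = r²/2 (V(r, P) = (r*r)/2 = r²/2)
R(G, v) = 17
V(44, I)/R(-68, 73) = ((½)*44²)/17 = ((½)*1936)*(1/17) = 968*(1/17) = 968/17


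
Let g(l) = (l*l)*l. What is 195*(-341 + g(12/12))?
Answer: -66300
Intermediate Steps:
g(l) = l³ (g(l) = l²*l = l³)
195*(-341 + g(12/12)) = 195*(-341 + (12/12)³) = 195*(-341 + (12*(1/12))³) = 195*(-341 + 1³) = 195*(-341 + 1) = 195*(-340) = -66300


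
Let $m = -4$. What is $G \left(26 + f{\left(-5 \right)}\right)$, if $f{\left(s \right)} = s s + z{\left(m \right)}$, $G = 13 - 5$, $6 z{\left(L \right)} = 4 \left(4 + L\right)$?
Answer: $408$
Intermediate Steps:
$z{\left(L \right)} = \frac{8}{3} + \frac{2 L}{3}$ ($z{\left(L \right)} = \frac{4 \left(4 + L\right)}{6} = \frac{16 + 4 L}{6} = \frac{8}{3} + \frac{2 L}{3}$)
$G = 8$
$f{\left(s \right)} = s^{2}$ ($f{\left(s \right)} = s s + \left(\frac{8}{3} + \frac{2}{3} \left(-4\right)\right) = s^{2} + \left(\frac{8}{3} - \frac{8}{3}\right) = s^{2} + 0 = s^{2}$)
$G \left(26 + f{\left(-5 \right)}\right) = 8 \left(26 + \left(-5\right)^{2}\right) = 8 \left(26 + 25\right) = 8 \cdot 51 = 408$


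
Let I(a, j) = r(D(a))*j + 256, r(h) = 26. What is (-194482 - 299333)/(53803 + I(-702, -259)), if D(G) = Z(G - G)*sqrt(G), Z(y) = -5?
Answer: -32921/3155 ≈ -10.435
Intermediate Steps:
D(G) = -5*sqrt(G)
I(a, j) = 256 + 26*j (I(a, j) = 26*j + 256 = 256 + 26*j)
(-194482 - 299333)/(53803 + I(-702, -259)) = (-194482 - 299333)/(53803 + (256 + 26*(-259))) = -493815/(53803 + (256 - 6734)) = -493815/(53803 - 6478) = -493815/47325 = -493815*1/47325 = -32921/3155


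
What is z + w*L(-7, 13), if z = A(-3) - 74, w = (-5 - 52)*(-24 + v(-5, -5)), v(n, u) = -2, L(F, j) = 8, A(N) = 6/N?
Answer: 11780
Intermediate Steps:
w = 1482 (w = (-5 - 52)*(-24 - 2) = -57*(-26) = 1482)
z = -76 (z = 6/(-3) - 74 = 6*(-1/3) - 74 = -2 - 74 = -76)
z + w*L(-7, 13) = -76 + 1482*8 = -76 + 11856 = 11780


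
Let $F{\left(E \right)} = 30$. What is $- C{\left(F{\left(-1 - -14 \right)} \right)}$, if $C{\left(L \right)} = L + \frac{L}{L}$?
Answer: $-31$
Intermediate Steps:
$C{\left(L \right)} = 1 + L$ ($C{\left(L \right)} = L + 1 = 1 + L$)
$- C{\left(F{\left(-1 - -14 \right)} \right)} = - (1 + 30) = \left(-1\right) 31 = -31$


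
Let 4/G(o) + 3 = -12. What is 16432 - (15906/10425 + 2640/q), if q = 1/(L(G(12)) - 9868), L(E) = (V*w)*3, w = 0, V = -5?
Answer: 90586127898/3475 ≈ 2.6068e+7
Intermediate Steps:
G(o) = -4/15 (G(o) = 4/(-3 - 12) = 4/(-15) = 4*(-1/15) = -4/15)
L(E) = 0 (L(E) = -5*0*3 = 0*3 = 0)
q = -1/9868 (q = 1/(0 - 9868) = 1/(-9868) = -1/9868 ≈ -0.00010134)
16432 - (15906/10425 + 2640/q) = 16432 - (15906/10425 + 2640/(-1/9868)) = 16432 - (15906*(1/10425) + 2640*(-9868)) = 16432 - (5302/3475 - 26051520) = 16432 - 1*(-90529026698/3475) = 16432 + 90529026698/3475 = 90586127898/3475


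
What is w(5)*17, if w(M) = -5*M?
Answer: -425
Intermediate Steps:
w(5)*17 = -5*5*17 = -25*17 = -425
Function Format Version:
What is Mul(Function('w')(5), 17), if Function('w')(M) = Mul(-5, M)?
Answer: -425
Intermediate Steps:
Mul(Function('w')(5), 17) = Mul(Mul(-5, 5), 17) = Mul(-25, 17) = -425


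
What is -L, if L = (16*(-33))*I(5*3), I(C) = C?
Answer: 7920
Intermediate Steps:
L = -7920 (L = (16*(-33))*(5*3) = -528*15 = -7920)
-L = -1*(-7920) = 7920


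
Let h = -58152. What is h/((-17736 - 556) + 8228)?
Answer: 7269/1258 ≈ 5.7782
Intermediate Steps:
h/((-17736 - 556) + 8228) = -58152/((-17736 - 556) + 8228) = -58152/(-18292 + 8228) = -58152/(-10064) = -58152*(-1/10064) = 7269/1258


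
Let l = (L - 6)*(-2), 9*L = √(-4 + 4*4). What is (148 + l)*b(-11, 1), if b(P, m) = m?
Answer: 160 - 4*√3/9 ≈ 159.23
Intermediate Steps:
L = 2*√3/9 (L = √(-4 + 4*4)/9 = √(-4 + 16)/9 = √12/9 = (2*√3)/9 = 2*√3/9 ≈ 0.38490)
l = 12 - 4*√3/9 (l = (2*√3/9 - 6)*(-2) = (-6 + 2*√3/9)*(-2) = 12 - 4*√3/9 ≈ 11.230)
(148 + l)*b(-11, 1) = (148 + (12 - 4*√3/9))*1 = (160 - 4*√3/9)*1 = 160 - 4*√3/9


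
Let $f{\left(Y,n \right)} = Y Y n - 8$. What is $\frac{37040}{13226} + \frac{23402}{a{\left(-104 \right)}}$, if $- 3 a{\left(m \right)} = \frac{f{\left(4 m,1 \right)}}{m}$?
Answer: $\frac{6436145734}{143045803} \approx 44.994$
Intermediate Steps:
$f{\left(Y,n \right)} = -8 + n Y^{2}$ ($f{\left(Y,n \right)} = Y^{2} n - 8 = n Y^{2} - 8 = -8 + n Y^{2}$)
$a{\left(m \right)} = - \frac{-8 + 16 m^{2}}{3 m}$ ($a{\left(m \right)} = - \frac{\left(-8 + 1 \left(4 m\right)^{2}\right) \frac{1}{m}}{3} = - \frac{\left(-8 + 1 \cdot 16 m^{2}\right) \frac{1}{m}}{3} = - \frac{\left(-8 + 16 m^{2}\right) \frac{1}{m}}{3} = - \frac{\frac{1}{m} \left(-8 + 16 m^{2}\right)}{3} = - \frac{-8 + 16 m^{2}}{3 m}$)
$\frac{37040}{13226} + \frac{23402}{a{\left(-104 \right)}} = \frac{37040}{13226} + \frac{23402}{\frac{8}{3} \frac{1}{-104} \left(1 - 2 \left(-104\right)^{2}\right)} = 37040 \cdot \frac{1}{13226} + \frac{23402}{\frac{8}{3} \left(- \frac{1}{104}\right) \left(1 - 21632\right)} = \frac{18520}{6613} + \frac{23402}{\frac{8}{3} \left(- \frac{1}{104}\right) \left(1 - 21632\right)} = \frac{18520}{6613} + \frac{23402}{\frac{8}{3} \left(- \frac{1}{104}\right) \left(-21631\right)} = \frac{18520}{6613} + \frac{23402}{\frac{21631}{39}} = \frac{18520}{6613} + 23402 \cdot \frac{39}{21631} = \frac{18520}{6613} + \frac{912678}{21631} = \frac{6436145734}{143045803}$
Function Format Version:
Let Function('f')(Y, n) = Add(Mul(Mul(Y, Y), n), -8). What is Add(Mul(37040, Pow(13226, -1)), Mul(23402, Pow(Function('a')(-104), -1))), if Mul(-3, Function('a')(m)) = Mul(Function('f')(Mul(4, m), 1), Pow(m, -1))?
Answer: Rational(6436145734, 143045803) ≈ 44.994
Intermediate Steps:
Function('f')(Y, n) = Add(-8, Mul(n, Pow(Y, 2))) (Function('f')(Y, n) = Add(Mul(Pow(Y, 2), n), -8) = Add(Mul(n, Pow(Y, 2)), -8) = Add(-8, Mul(n, Pow(Y, 2))))
Function('a')(m) = Mul(Rational(-1, 3), Pow(m, -1), Add(-8, Mul(16, Pow(m, 2)))) (Function('a')(m) = Mul(Rational(-1, 3), Mul(Add(-8, Mul(1, Pow(Mul(4, m), 2))), Pow(m, -1))) = Mul(Rational(-1, 3), Mul(Add(-8, Mul(1, Mul(16, Pow(m, 2)))), Pow(m, -1))) = Mul(Rational(-1, 3), Mul(Add(-8, Mul(16, Pow(m, 2))), Pow(m, -1))) = Mul(Rational(-1, 3), Mul(Pow(m, -1), Add(-8, Mul(16, Pow(m, 2))))) = Mul(Rational(-1, 3), Pow(m, -1), Add(-8, Mul(16, Pow(m, 2)))))
Add(Mul(37040, Pow(13226, -1)), Mul(23402, Pow(Function('a')(-104), -1))) = Add(Mul(37040, Pow(13226, -1)), Mul(23402, Pow(Mul(Rational(8, 3), Pow(-104, -1), Add(1, Mul(-2, Pow(-104, 2)))), -1))) = Add(Mul(37040, Rational(1, 13226)), Mul(23402, Pow(Mul(Rational(8, 3), Rational(-1, 104), Add(1, Mul(-2, 10816))), -1))) = Add(Rational(18520, 6613), Mul(23402, Pow(Mul(Rational(8, 3), Rational(-1, 104), Add(1, -21632)), -1))) = Add(Rational(18520, 6613), Mul(23402, Pow(Mul(Rational(8, 3), Rational(-1, 104), -21631), -1))) = Add(Rational(18520, 6613), Mul(23402, Pow(Rational(21631, 39), -1))) = Add(Rational(18520, 6613), Mul(23402, Rational(39, 21631))) = Add(Rational(18520, 6613), Rational(912678, 21631)) = Rational(6436145734, 143045803)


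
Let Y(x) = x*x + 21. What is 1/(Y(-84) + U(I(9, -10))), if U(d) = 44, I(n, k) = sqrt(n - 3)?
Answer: 1/7121 ≈ 0.00014043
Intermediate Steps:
I(n, k) = sqrt(-3 + n)
Y(x) = 21 + x**2 (Y(x) = x**2 + 21 = 21 + x**2)
1/(Y(-84) + U(I(9, -10))) = 1/((21 + (-84)**2) + 44) = 1/((21 + 7056) + 44) = 1/(7077 + 44) = 1/7121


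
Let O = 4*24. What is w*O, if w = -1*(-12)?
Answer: 1152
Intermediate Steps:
O = 96
w = 12
w*O = 12*96 = 1152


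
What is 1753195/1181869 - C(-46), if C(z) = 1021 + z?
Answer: -1150569080/1181869 ≈ -973.52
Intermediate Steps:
1753195/1181869 - C(-46) = 1753195/1181869 - (1021 - 46) = 1753195*(1/1181869) - 1*975 = 1753195/1181869 - 975 = -1150569080/1181869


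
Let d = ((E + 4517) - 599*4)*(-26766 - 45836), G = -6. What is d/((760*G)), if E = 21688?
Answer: 864290509/2280 ≈ 3.7908e+5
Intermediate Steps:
d = -1728581018 (d = ((21688 + 4517) - 599*4)*(-26766 - 45836) = (26205 - 2396)*(-72602) = 23809*(-72602) = -1728581018)
d/((760*G)) = -1728581018/(760*(-6)) = -1728581018/(-4560) = -1728581018*(-1/4560) = 864290509/2280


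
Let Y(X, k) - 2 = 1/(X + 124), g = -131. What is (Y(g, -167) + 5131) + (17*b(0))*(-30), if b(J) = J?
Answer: 35930/7 ≈ 5132.9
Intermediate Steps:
Y(X, k) = 2 + 1/(124 + X) (Y(X, k) = 2 + 1/(X + 124) = 2 + 1/(124 + X))
(Y(g, -167) + 5131) + (17*b(0))*(-30) = ((249 + 2*(-131))/(124 - 131) + 5131) + (17*0)*(-30) = ((249 - 262)/(-7) + 5131) + 0*(-30) = (-⅐*(-13) + 5131) + 0 = (13/7 + 5131) + 0 = 35930/7 + 0 = 35930/7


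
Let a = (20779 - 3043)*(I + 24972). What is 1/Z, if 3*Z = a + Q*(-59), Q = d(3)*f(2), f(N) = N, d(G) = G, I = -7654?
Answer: 1/102383898 ≈ 9.7672e-9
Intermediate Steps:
a = 307152048 (a = (20779 - 3043)*(-7654 + 24972) = 17736*17318 = 307152048)
Q = 6 (Q = 3*2 = 6)
Z = 102383898 (Z = (307152048 + 6*(-59))/3 = (307152048 - 354)/3 = (⅓)*307151694 = 102383898)
1/Z = 1/102383898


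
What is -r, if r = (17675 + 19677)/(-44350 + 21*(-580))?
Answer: 18676/28265 ≈ 0.66075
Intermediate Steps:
r = -18676/28265 (r = 37352/(-44350 - 12180) = 37352/(-56530) = 37352*(-1/56530) = -18676/28265 ≈ -0.66075)
-r = -1*(-18676/28265) = 18676/28265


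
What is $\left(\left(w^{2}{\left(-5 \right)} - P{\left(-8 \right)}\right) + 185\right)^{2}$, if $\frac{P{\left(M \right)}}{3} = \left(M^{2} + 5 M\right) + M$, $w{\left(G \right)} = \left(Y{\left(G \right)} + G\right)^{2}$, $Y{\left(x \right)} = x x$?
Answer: $25643858769$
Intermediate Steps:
$Y{\left(x \right)} = x^{2}$
$w{\left(G \right)} = \left(G + G^{2}\right)^{2}$ ($w{\left(G \right)} = \left(G^{2} + G\right)^{2} = \left(G + G^{2}\right)^{2}$)
$P{\left(M \right)} = 3 M^{2} + 18 M$ ($P{\left(M \right)} = 3 \left(\left(M^{2} + 5 M\right) + M\right) = 3 \left(M^{2} + 6 M\right) = 3 M^{2} + 18 M$)
$\left(\left(w^{2}{\left(-5 \right)} - P{\left(-8 \right)}\right) + 185\right)^{2} = \left(\left(\left(\left(-5\right)^{2} \left(1 - 5\right)^{2}\right)^{2} - 3 \left(-8\right) \left(6 - 8\right)\right) + 185\right)^{2} = \left(\left(\left(25 \left(-4\right)^{2}\right)^{2} - 3 \left(-8\right) \left(-2\right)\right) + 185\right)^{2} = \left(\left(\left(25 \cdot 16\right)^{2} - 48\right) + 185\right)^{2} = \left(\left(400^{2} - 48\right) + 185\right)^{2} = \left(\left(160000 - 48\right) + 185\right)^{2} = \left(159952 + 185\right)^{2} = 160137^{2} = 25643858769$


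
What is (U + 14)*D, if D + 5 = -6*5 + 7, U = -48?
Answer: 952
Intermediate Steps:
D = -28 (D = -5 + (-6*5 + 7) = -5 + (-30 + 7) = -5 - 23 = -28)
(U + 14)*D = (-48 + 14)*(-28) = -34*(-28) = 952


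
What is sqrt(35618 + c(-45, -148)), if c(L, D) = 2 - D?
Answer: 2*sqrt(8942) ≈ 189.12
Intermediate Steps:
sqrt(35618 + c(-45, -148)) = sqrt(35618 + (2 - 1*(-148))) = sqrt(35618 + (2 + 148)) = sqrt(35618 + 150) = sqrt(35768) = 2*sqrt(8942)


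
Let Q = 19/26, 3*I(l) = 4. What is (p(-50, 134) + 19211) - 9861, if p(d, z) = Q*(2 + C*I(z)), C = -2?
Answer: 364631/39 ≈ 9349.5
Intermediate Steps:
I(l) = 4/3 (I(l) = (⅓)*4 = 4/3)
Q = 19/26 (Q = 19*(1/26) = 19/26 ≈ 0.73077)
p(d, z) = -19/39 (p(d, z) = 19*(2 - 2*4/3)/26 = 19*(2 - 8/3)/26 = (19/26)*(-⅔) = -19/39)
(p(-50, 134) + 19211) - 9861 = (-19/39 + 19211) - 9861 = 749210/39 - 9861 = 364631/39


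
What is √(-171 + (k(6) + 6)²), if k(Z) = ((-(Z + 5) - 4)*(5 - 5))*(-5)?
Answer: 3*I*√15 ≈ 11.619*I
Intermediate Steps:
k(Z) = 0 (k(Z) = ((-(5 + Z) - 4)*0)*(-5) = (((-5 - Z) - 4)*0)*(-5) = ((-9 - Z)*0)*(-5) = 0*(-5) = 0)
√(-171 + (k(6) + 6)²) = √(-171 + (0 + 6)²) = √(-171 + 6²) = √(-171 + 36) = √(-135) = 3*I*√15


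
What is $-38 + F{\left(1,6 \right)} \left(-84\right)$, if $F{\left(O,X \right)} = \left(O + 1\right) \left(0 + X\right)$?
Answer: $-1046$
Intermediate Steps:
$F{\left(O,X \right)} = X \left(1 + O\right)$ ($F{\left(O,X \right)} = \left(1 + O\right) X = X \left(1 + O\right)$)
$-38 + F{\left(1,6 \right)} \left(-84\right) = -38 + 6 \left(1 + 1\right) \left(-84\right) = -38 + 6 \cdot 2 \left(-84\right) = -38 + 12 \left(-84\right) = -38 - 1008 = -1046$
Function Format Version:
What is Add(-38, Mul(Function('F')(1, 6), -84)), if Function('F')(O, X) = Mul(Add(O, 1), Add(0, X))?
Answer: -1046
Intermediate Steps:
Function('F')(O, X) = Mul(X, Add(1, O)) (Function('F')(O, X) = Mul(Add(1, O), X) = Mul(X, Add(1, O)))
Add(-38, Mul(Function('F')(1, 6), -84)) = Add(-38, Mul(Mul(6, Add(1, 1)), -84)) = Add(-38, Mul(Mul(6, 2), -84)) = Add(-38, Mul(12, -84)) = Add(-38, -1008) = -1046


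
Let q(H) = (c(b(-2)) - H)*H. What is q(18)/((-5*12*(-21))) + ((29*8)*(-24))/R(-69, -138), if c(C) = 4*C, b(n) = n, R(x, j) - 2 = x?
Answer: 194009/2345 ≈ 82.733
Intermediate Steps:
R(x, j) = 2 + x
q(H) = H*(-8 - H) (q(H) = (4*(-2) - H)*H = (-8 - H)*H = H*(-8 - H))
q(18)/((-5*12*(-21))) + ((29*8)*(-24))/R(-69, -138) = (-1*18*(8 + 18))/((-5*12*(-21))) + ((29*8)*(-24))/(2 - 69) = (-1*18*26)/((-60*(-21))) + (232*(-24))/(-67) = -468/1260 - 5568*(-1/67) = -468*1/1260 + 5568/67 = -13/35 + 5568/67 = 194009/2345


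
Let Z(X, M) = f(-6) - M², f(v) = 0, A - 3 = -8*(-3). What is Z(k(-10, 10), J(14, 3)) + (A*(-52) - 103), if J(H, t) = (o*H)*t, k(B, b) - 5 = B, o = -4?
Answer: -29731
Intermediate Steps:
A = 27 (A = 3 - 8*(-3) = 3 + 24 = 27)
k(B, b) = 5 + B
J(H, t) = -4*H*t (J(H, t) = (-4*H)*t = -4*H*t)
Z(X, M) = -M² (Z(X, M) = 0 - M² = -M²)
Z(k(-10, 10), J(14, 3)) + (A*(-52) - 103) = -(-4*14*3)² + (27*(-52) - 103) = -1*(-168)² + (-1404 - 103) = -1*28224 - 1507 = -28224 - 1507 = -29731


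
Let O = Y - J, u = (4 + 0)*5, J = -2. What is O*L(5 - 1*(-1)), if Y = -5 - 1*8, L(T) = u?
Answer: -220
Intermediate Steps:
u = 20 (u = 4*5 = 20)
L(T) = 20
Y = -13 (Y = -5 - 8 = -13)
O = -11 (O = -13 - 1*(-2) = -13 + 2 = -11)
O*L(5 - 1*(-1)) = -11*20 = -220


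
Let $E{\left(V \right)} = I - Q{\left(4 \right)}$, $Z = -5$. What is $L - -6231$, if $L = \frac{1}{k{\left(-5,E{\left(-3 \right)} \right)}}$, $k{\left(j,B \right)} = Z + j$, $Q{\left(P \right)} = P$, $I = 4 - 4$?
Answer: $\frac{62309}{10} \approx 6230.9$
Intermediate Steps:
$I = 0$ ($I = 4 - 4 = 0$)
$E{\left(V \right)} = -4$ ($E{\left(V \right)} = 0 - 4 = -4$)
$k{\left(j,B \right)} = -5 + j$
$L = - \frac{1}{10}$ ($L = \frac{1}{-5 - 5} = \frac{1}{-10} = - \frac{1}{10} \approx -0.1$)
$L - -6231 = - \frac{1}{10} - -6231 = - \frac{1}{10} + 6231 = \frac{62309}{10}$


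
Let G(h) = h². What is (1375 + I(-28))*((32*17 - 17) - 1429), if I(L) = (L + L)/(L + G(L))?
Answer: -33484946/27 ≈ -1.2402e+6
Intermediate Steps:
I(L) = 2*L/(L + L²) (I(L) = (L + L)/(L + L²) = (2*L)/(L + L²) = 2*L/(L + L²))
(1375 + I(-28))*((32*17 - 17) - 1429) = (1375 + 2/(1 - 28))*((32*17 - 17) - 1429) = (1375 + 2/(-27))*((544 - 17) - 1429) = (1375 + 2*(-1/27))*(527 - 1429) = (1375 - 2/27)*(-902) = (37123/27)*(-902) = -33484946/27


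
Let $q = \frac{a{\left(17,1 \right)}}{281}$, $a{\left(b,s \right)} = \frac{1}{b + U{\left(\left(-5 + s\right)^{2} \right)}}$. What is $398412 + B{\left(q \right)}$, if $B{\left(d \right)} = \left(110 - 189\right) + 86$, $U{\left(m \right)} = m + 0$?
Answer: $398419$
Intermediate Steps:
$U{\left(m \right)} = m$
$a{\left(b,s \right)} = \frac{1}{b + \left(-5 + s\right)^{2}}$
$q = \frac{1}{9273}$ ($q = \frac{1}{\left(17 + \left(-5 + 1\right)^{2}\right) 281} = \frac{1}{17 + \left(-4\right)^{2}} \cdot \frac{1}{281} = \frac{1}{17 + 16} \cdot \frac{1}{281} = \frac{1}{33} \cdot \frac{1}{281} = \frac{1}{9273} \approx 0.00010784$)
$B{\left(d \right)} = 7$ ($B{\left(d \right)} = -79 + 86 = 7$)
$398412 + B{\left(q \right)} = 398412 + 7 = 398419$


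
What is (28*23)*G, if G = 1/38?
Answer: 322/19 ≈ 16.947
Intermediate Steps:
G = 1/38 ≈ 0.026316
(28*23)*G = (28*23)*(1/38) = 644*(1/38) = 322/19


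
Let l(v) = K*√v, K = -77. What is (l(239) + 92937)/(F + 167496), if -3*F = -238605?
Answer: 92937/247031 - 77*√239/247031 ≈ 0.37140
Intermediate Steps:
F = 79535 (F = -⅓*(-238605) = 79535)
l(v) = -77*√v
(l(239) + 92937)/(F + 167496) = (-77*√239 + 92937)/(79535 + 167496) = (92937 - 77*√239)/247031 = (92937 - 77*√239)*(1/247031) = 92937/247031 - 77*√239/247031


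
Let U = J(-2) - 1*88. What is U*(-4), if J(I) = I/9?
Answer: 3176/9 ≈ 352.89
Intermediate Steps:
J(I) = I/9 (J(I) = I*(1/9) = I/9)
U = -794/9 (U = (1/9)*(-2) - 1*88 = -2/9 - 88 = -794/9 ≈ -88.222)
U*(-4) = -794/9*(-4) = 3176/9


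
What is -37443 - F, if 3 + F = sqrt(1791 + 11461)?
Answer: -37440 - 2*sqrt(3313) ≈ -37555.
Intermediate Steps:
F = -3 + 2*sqrt(3313) (F = -3 + sqrt(1791 + 11461) = -3 + sqrt(13252) = -3 + 2*sqrt(3313) ≈ 112.12)
-37443 - F = -37443 - (-3 + 2*sqrt(3313)) = -37443 + (3 - 2*sqrt(3313)) = -37440 - 2*sqrt(3313)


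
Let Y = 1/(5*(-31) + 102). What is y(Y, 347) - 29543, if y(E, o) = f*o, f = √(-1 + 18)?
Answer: -29543 + 347*√17 ≈ -28112.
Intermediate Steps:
f = √17 ≈ 4.1231
Y = -1/53 (Y = 1/(-155 + 102) = 1/(-53) = -1/53 ≈ -0.018868)
y(E, o) = o*√17 (y(E, o) = √17*o = o*√17)
y(Y, 347) - 29543 = 347*√17 - 29543 = -29543 + 347*√17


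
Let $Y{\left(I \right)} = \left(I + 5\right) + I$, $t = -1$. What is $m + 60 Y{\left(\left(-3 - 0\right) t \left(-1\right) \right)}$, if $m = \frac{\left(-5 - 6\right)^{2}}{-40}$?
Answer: $- \frac{2521}{40} \approx -63.025$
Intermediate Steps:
$m = - \frac{121}{40}$ ($m = \left(-11\right)^{2} \left(- \frac{1}{40}\right) = 121 \left(- \frac{1}{40}\right) = - \frac{121}{40} \approx -3.025$)
$Y{\left(I \right)} = 5 + 2 I$ ($Y{\left(I \right)} = \left(5 + I\right) + I = 5 + 2 I$)
$m + 60 Y{\left(\left(-3 - 0\right) t \left(-1\right) \right)} = - \frac{121}{40} + 60 \left(5 + 2 \left(-3 - 0\right) \left(-1\right) \left(-1\right)\right) = - \frac{121}{40} + 60 \left(5 + 2 \left(-3 + 0\right) \left(-1\right) \left(-1\right)\right) = - \frac{121}{40} + 60 \left(5 + 2 \left(-3\right) \left(-1\right) \left(-1\right)\right) = - \frac{121}{40} + 60 \left(5 + 2 \cdot 3 \left(-1\right)\right) = - \frac{121}{40} + 60 \left(5 + 2 \left(-3\right)\right) = - \frac{121}{40} + 60 \left(5 - 6\right) = - \frac{121}{40} + 60 \left(-1\right) = - \frac{121}{40} - 60 = - \frac{2521}{40}$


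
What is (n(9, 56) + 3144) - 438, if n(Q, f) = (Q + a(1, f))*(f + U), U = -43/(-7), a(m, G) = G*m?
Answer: 47217/7 ≈ 6745.3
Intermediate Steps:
U = 43/7 (U = -43*(-⅐) = 43/7 ≈ 6.1429)
n(Q, f) = (43/7 + f)*(Q + f) (n(Q, f) = (Q + f*1)*(f + 43/7) = (Q + f)*(43/7 + f) = (43/7 + f)*(Q + f))
(n(9, 56) + 3144) - 438 = ((56² + (43/7)*9 + (43/7)*56 + 9*56) + 3144) - 438 = ((3136 + 387/7 + 344 + 504) + 3144) - 438 = (28275/7 + 3144) - 438 = 50283/7 - 438 = 47217/7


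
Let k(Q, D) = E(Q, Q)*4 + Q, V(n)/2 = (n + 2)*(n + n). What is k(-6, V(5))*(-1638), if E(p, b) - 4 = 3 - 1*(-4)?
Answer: -62244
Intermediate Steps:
V(n) = 4*n*(2 + n) (V(n) = 2*((n + 2)*(n + n)) = 2*((2 + n)*(2*n)) = 2*(2*n*(2 + n)) = 4*n*(2 + n))
E(p, b) = 11 (E(p, b) = 4 + (3 - 1*(-4)) = 4 + (3 + 4) = 4 + 7 = 11)
k(Q, D) = 44 + Q (k(Q, D) = 11*4 + Q = 44 + Q)
k(-6, V(5))*(-1638) = (44 - 6)*(-1638) = 38*(-1638) = -62244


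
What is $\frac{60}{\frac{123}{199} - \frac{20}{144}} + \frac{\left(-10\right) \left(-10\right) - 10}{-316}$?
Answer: $\frac{67760235}{542414} \approx 124.92$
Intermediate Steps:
$\frac{60}{\frac{123}{199} - \frac{20}{144}} + \frac{\left(-10\right) \left(-10\right) - 10}{-316} = \frac{60}{123 \cdot \frac{1}{199} - \frac{5}{36}} + \left(100 - 10\right) \left(- \frac{1}{316}\right) = \frac{60}{\frac{123}{199} - \frac{5}{36}} + 90 \left(- \frac{1}{316}\right) = \frac{60}{\frac{3433}{7164}} - \frac{45}{158} = 60 \cdot \frac{7164}{3433} - \frac{45}{158} = \frac{429840}{3433} - \frac{45}{158} = \frac{67760235}{542414}$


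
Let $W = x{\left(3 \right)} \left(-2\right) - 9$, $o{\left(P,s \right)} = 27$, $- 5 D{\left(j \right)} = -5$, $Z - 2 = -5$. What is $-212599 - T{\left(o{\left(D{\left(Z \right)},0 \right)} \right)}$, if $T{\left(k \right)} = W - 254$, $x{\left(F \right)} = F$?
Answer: $-212330$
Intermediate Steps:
$Z = -3$ ($Z = 2 - 5 = -3$)
$D{\left(j \right)} = 1$ ($D{\left(j \right)} = \left(- \frac{1}{5}\right) \left(-5\right) = 1$)
$W = -15$ ($W = 3 \left(-2\right) - 9 = -6 - 9 = -15$)
$T{\left(k \right)} = -269$ ($T{\left(k \right)} = -15 - 254 = -269$)
$-212599 - T{\left(o{\left(D{\left(Z \right)},0 \right)} \right)} = -212599 - -269 = -212599 + 269 = -212330$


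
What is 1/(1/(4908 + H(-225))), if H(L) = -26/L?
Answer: 1104326/225 ≈ 4908.1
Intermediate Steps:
1/(1/(4908 + H(-225))) = 1/(1/(4908 - 26/(-225))) = 1/(1/(4908 - 26*(-1/225))) = 1/(1/(4908 + 26/225)) = 1/(1/(1104326/225)) = 1/(225/1104326) = 1104326/225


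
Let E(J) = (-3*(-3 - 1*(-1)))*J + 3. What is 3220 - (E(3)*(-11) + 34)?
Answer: 3417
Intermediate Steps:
E(J) = 3 + 6*J (E(J) = (-3*(-3 + 1))*J + 3 = (-3*(-2))*J + 3 = 6*J + 3 = 3 + 6*J)
3220 - (E(3)*(-11) + 34) = 3220 - ((3 + 6*3)*(-11) + 34) = 3220 - ((3 + 18)*(-11) + 34) = 3220 - (21*(-11) + 34) = 3220 - (-231 + 34) = 3220 - 1*(-197) = 3220 + 197 = 3417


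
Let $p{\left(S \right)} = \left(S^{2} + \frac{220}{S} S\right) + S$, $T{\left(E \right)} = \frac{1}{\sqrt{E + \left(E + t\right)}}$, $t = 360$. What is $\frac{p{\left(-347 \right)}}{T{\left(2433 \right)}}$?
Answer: $120282 \sqrt{5226} \approx 8.6953 \cdot 10^{6}$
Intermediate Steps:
$T{\left(E \right)} = \frac{1}{\sqrt{360 + 2 E}}$ ($T{\left(E \right)} = \frac{1}{\sqrt{E + \left(E + 360\right)}} = \frac{1}{\sqrt{E + \left(360 + E\right)}} = \frac{1}{\sqrt{360 + 2 E}}$)
$p{\left(S \right)} = 220 + S + S^{2}$ ($p{\left(S \right)} = \left(S^{2} + 220\right) + S = \left(220 + S^{2}\right) + S = 220 + S + S^{2}$)
$\frac{p{\left(-347 \right)}}{T{\left(2433 \right)}} = \frac{220 - 347 + \left(-347\right)^{2}}{\frac{1}{2} \sqrt{2} \frac{1}{\sqrt{180 + 2433}}} = \frac{220 - 347 + 120409}{\frac{1}{2} \sqrt{2} \frac{1}{\sqrt{2613}}} = \frac{120282}{\frac{1}{2} \sqrt{2} \frac{\sqrt{2613}}{2613}} = \frac{120282}{\frac{1}{5226} \sqrt{5226}} = 120282 \sqrt{5226}$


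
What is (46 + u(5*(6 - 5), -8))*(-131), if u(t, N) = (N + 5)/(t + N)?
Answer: -6157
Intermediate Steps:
u(t, N) = (5 + N)/(N + t)
(46 + u(5*(6 - 5), -8))*(-131) = (46 + (5 - 8)/(-8 + 5*(6 - 5)))*(-131) = (46 - 3/(-8 + 5*1))*(-131) = (46 - 3/(-8 + 5))*(-131) = (46 - 3/(-3))*(-131) = (46 - ⅓*(-3))*(-131) = (46 + 1)*(-131) = 47*(-131) = -6157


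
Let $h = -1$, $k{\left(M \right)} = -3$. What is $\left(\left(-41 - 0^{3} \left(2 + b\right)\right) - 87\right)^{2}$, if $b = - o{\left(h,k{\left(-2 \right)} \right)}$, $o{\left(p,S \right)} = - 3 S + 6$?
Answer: $16384$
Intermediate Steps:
$o{\left(p,S \right)} = 6 - 3 S$
$b = -15$ ($b = - (6 - -9) = - (6 + 9) = \left(-1\right) 15 = -15$)
$\left(\left(-41 - 0^{3} \left(2 + b\right)\right) - 87\right)^{2} = \left(\left(-41 - 0^{3} \left(2 - 15\right)\right) - 87\right)^{2} = \left(\left(-41 - 0 \left(-13\right)\right) - 87\right)^{2} = \left(\left(-41 - 0\right) - 87\right)^{2} = \left(\left(-41 + 0\right) - 87\right)^{2} = \left(-41 - 87\right)^{2} = \left(-128\right)^{2} = 16384$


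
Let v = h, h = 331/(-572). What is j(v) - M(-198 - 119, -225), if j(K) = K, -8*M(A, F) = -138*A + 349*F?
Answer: -4974059/1144 ≈ -4348.0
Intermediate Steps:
M(A, F) = -349*F/8 + 69*A/4 (M(A, F) = -(-138*A + 349*F)/8 = -349*F/8 + 69*A/4)
h = -331/572 (h = 331*(-1/572) = -331/572 ≈ -0.57867)
v = -331/572 ≈ -0.57867
j(v) - M(-198 - 119, -225) = -331/572 - (-349/8*(-225) + 69*(-198 - 119)/4) = -331/572 - (78525/8 + (69/4)*(-317)) = -331/572 - (78525/8 - 21873/4) = -331/572 - 1*34779/8 = -331/572 - 34779/8 = -4974059/1144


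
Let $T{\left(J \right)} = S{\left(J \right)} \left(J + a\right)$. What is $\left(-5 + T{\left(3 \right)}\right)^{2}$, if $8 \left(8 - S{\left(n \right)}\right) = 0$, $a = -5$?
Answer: $441$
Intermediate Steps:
$S{\left(n \right)} = 8$ ($S{\left(n \right)} = 8 - 0 = 8 + 0 = 8$)
$T{\left(J \right)} = -40 + 8 J$ ($T{\left(J \right)} = 8 \left(J - 5\right) = 8 \left(-5 + J\right) = -40 + 8 J$)
$\left(-5 + T{\left(3 \right)}\right)^{2} = \left(-5 + \left(-40 + 8 \cdot 3\right)\right)^{2} = \left(-5 + \left(-40 + 24\right)\right)^{2} = \left(-5 - 16\right)^{2} = \left(-21\right)^{2} = 441$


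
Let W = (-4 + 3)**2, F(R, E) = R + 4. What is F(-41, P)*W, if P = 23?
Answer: -37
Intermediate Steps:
F(R, E) = 4 + R
W = 1 (W = (-1)**2 = 1)
F(-41, P)*W = (4 - 41)*1 = -37*1 = -37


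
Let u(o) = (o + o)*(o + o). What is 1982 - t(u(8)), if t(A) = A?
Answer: 1726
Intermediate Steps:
u(o) = 4*o² (u(o) = (2*o)*(2*o) = 4*o²)
1982 - t(u(8)) = 1982 - 4*8² = 1982 - 4*64 = 1982 - 1*256 = 1982 - 256 = 1726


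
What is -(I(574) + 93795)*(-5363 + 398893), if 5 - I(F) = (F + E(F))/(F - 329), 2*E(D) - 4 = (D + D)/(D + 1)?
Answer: -45217429319372/1225 ≈ -3.6912e+10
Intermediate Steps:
E(D) = 2 + D/(1 + D) (E(D) = 2 + ((D + D)/(D + 1))/2 = 2 + ((2*D)/(1 + D))/2 = 2 + (2*D/(1 + D))/2 = 2 + D/(1 + D))
I(F) = 5 - (F + (2 + 3*F)/(1 + F))/(-329 + F) (I(F) = 5 - (F + (2 + 3*F)/(1 + F))/(F - 329) = 5 - (F + (2 + 3*F)/(1 + F))/(-329 + F))
-(I(574) + 93795)*(-5363 + 398893) = -((-1647 - 1644*574 + 4*574**2)/(-329 + 574**2 - 328*574) + 93795)*(-5363 + 398893) = -((-1647 - 943656 + 4*329476)/(-329 + 329476 - 188272) + 93795)*393530 = -((-1647 - 943656 + 1317904)/140875 + 93795)*393530 = -((1/140875)*372601 + 93795)*393530 = -(372601/140875 + 93795)*393530 = -13213743226*393530/140875 = -1*45217429319372/1225 = -45217429319372/1225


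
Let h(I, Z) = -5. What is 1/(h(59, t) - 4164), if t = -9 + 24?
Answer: -1/4169 ≈ -0.00023987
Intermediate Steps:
t = 15
1/(h(59, t) - 4164) = 1/(-5 - 4164) = 1/(-4169) = -1/4169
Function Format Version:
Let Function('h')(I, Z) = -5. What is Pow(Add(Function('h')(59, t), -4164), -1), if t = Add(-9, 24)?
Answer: Rational(-1, 4169) ≈ -0.00023987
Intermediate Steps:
t = 15
Pow(Add(Function('h')(59, t), -4164), -1) = Pow(Add(-5, -4164), -1) = Pow(-4169, -1) = Rational(-1, 4169)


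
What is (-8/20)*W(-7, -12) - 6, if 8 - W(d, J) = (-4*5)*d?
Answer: 234/5 ≈ 46.800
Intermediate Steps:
W(d, J) = 8 + 20*d (W(d, J) = 8 - (-4*5)*d = 8 - (-20)*d = 8 + 20*d)
(-8/20)*W(-7, -12) - 6 = (-8/20)*(8 + 20*(-7)) - 6 = ((1/20)*(-8))*(8 - 140) - 6 = -2/5*(-132) - 6 = 264/5 - 6 = 234/5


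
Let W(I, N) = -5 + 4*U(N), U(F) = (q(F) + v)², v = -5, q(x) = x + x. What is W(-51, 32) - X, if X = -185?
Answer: 14104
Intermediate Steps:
q(x) = 2*x
U(F) = (-5 + 2*F)² (U(F) = (2*F - 5)² = (-5 + 2*F)²)
W(I, N) = -5 + 4*(-5 + 2*N)²
W(-51, 32) - X = (-5 + 4*(-5 + 2*32)²) - 1*(-185) = (-5 + 4*(-5 + 64)²) + 185 = (-5 + 4*59²) + 185 = (-5 + 4*3481) + 185 = (-5 + 13924) + 185 = 13919 + 185 = 14104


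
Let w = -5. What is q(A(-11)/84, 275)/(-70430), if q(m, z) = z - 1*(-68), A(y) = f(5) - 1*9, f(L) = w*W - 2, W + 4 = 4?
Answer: -343/70430 ≈ -0.0048701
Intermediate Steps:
W = 0 (W = -4 + 4 = 0)
f(L) = -2 (f(L) = -5*0 - 2 = 0 - 2 = -2)
A(y) = -11 (A(y) = -2 - 1*9 = -2 - 9 = -11)
q(m, z) = 68 + z (q(m, z) = z + 68 = 68 + z)
q(A(-11)/84, 275)/(-70430) = (68 + 275)/(-70430) = 343*(-1/70430) = -343/70430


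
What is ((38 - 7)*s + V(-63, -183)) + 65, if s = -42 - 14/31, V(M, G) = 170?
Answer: -1081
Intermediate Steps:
s = -1316/31 (s = -42 - 14*1/31 = -42 - 14/31 = -1316/31 ≈ -42.452)
((38 - 7)*s + V(-63, -183)) + 65 = ((38 - 7)*(-1316/31) + 170) + 65 = (31*(-1316/31) + 170) + 65 = (-1316 + 170) + 65 = -1146 + 65 = -1081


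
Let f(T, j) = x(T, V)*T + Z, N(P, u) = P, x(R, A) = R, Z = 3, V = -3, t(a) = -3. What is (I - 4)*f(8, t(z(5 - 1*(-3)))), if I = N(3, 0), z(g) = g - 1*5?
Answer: -67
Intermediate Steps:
z(g) = -5 + g (z(g) = g - 5 = -5 + g)
I = 3
f(T, j) = 3 + T**2 (f(T, j) = T*T + 3 = T**2 + 3 = 3 + T**2)
(I - 4)*f(8, t(z(5 - 1*(-3)))) = (3 - 4)*(3 + 8**2) = -(3 + 64) = -1*67 = -67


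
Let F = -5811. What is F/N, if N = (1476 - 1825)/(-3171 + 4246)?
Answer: 6246825/349 ≈ 17899.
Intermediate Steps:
N = -349/1075 ≈ -0.32465
F/N = -5811/(-349/1075) = -5811*(-1075/349) = 6246825/349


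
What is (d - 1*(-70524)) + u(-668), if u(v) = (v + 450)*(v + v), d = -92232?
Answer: 269540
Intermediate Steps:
u(v) = 2*v*(450 + v) (u(v) = (450 + v)*(2*v) = 2*v*(450 + v))
(d - 1*(-70524)) + u(-668) = (-92232 - 1*(-70524)) + 2*(-668)*(450 - 668) = (-92232 + 70524) + 2*(-668)*(-218) = -21708 + 291248 = 269540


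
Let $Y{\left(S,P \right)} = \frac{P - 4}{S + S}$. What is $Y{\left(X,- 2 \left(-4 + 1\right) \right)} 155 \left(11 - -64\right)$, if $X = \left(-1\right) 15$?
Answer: $-775$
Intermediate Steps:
$X = -15$
$Y{\left(S,P \right)} = \frac{-4 + P}{2 S}$
$Y{\left(X,- 2 \left(-4 + 1\right) \right)} 155 \left(11 - -64\right) = \frac{-4 - 2 \left(-4 + 1\right)}{2 \left(-15\right)} 155 \left(11 - -64\right) = \frac{1}{2} \left(- \frac{1}{15}\right) \left(-4 - -6\right) 155 \left(11 + 64\right) = \frac{1}{2} \left(- \frac{1}{15}\right) \left(-4 + 6\right) 155 \cdot 75 = \frac{1}{2} \left(- \frac{1}{15}\right) 2 \cdot 155 \cdot 75 = \left(- \frac{1}{15}\right) 155 \cdot 75 = \left(- \frac{31}{3}\right) 75 = -775$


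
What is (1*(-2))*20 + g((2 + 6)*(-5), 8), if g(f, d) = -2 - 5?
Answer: -47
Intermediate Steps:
g(f, d) = -7
(1*(-2))*20 + g((2 + 6)*(-5), 8) = (1*(-2))*20 - 7 = -2*20 - 7 = -40 - 7 = -47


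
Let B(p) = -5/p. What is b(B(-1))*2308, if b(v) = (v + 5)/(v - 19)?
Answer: -11540/7 ≈ -1648.6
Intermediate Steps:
b(v) = (5 + v)/(-19 + v)
b(B(-1))*2308 = ((5 - 5/(-1))/(-19 - 5/(-1)))*2308 = ((5 - 5*(-1))/(-19 - 5*(-1)))*2308 = ((5 + 5)/(-19 + 5))*2308 = (10/(-14))*2308 = -1/14*10*2308 = -5/7*2308 = -11540/7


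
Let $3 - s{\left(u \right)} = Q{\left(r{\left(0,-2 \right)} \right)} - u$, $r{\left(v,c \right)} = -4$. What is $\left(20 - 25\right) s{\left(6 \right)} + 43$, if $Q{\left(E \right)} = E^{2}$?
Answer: $78$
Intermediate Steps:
$s{\left(u \right)} = -13 + u$ ($s{\left(u \right)} = 3 - \left(\left(-4\right)^{2} - u\right) = 3 - \left(16 - u\right) = 3 + \left(-16 + u\right) = -13 + u$)
$\left(20 - 25\right) s{\left(6 \right)} + 43 = \left(20 - 25\right) \left(-13 + 6\right) + 43 = \left(20 - 25\right) \left(-7\right) + 43 = \left(-5\right) \left(-7\right) + 43 = 35 + 43 = 78$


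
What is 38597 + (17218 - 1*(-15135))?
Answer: 70950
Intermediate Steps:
38597 + (17218 - 1*(-15135)) = 38597 + (17218 + 15135) = 38597 + 32353 = 70950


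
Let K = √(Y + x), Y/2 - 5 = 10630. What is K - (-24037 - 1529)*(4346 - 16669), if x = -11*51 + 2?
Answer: -315049818 + √20711 ≈ -3.1505e+8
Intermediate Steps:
Y = 21270 (Y = 10 + 2*10630 = 10 + 21260 = 21270)
x = -559 (x = -561 + 2 = -559)
K = √20711 (K = √(21270 - 559) = √20711 ≈ 143.91)
K - (-24037 - 1529)*(4346 - 16669) = √20711 - (-24037 - 1529)*(4346 - 16669) = √20711 - (-25566)*(-12323) = √20711 - 1*315049818 = √20711 - 315049818 = -315049818 + √20711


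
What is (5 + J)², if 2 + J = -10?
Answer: 49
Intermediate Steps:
J = -12 (J = -2 - 10 = -12)
(5 + J)² = (5 - 12)² = (-7)² = 49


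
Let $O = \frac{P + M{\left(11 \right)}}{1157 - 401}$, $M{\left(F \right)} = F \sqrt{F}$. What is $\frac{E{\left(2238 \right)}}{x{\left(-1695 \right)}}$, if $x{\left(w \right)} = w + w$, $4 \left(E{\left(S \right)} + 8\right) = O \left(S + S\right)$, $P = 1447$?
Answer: $- \frac{107543}{170856} - \frac{4103 \sqrt{11}}{854280} \approx -0.64537$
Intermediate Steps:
$M{\left(F \right)} = F^{\frac{3}{2}}$
$O = \frac{1447}{756} + \frac{11 \sqrt{11}}{756}$ ($O = \frac{1447 + 11^{\frac{3}{2}}}{1157 - 401} = \frac{1447 + 11 \sqrt{11}}{756} = \left(1447 + 11 \sqrt{11}\right) \frac{1}{756} = \frac{1447}{756} + \frac{11 \sqrt{11}}{756} \approx 1.9623$)
$E{\left(S \right)} = -8 + \frac{S \left(\frac{1447}{756} + \frac{11 \sqrt{11}}{756}\right)}{2}$ ($E{\left(S \right)} = -8 + \frac{\left(\frac{1447}{756} + \frac{11 \sqrt{11}}{756}\right) \left(S + S\right)}{4} = -8 + \frac{\left(\frac{1447}{756} + \frac{11 \sqrt{11}}{756}\right) 2 S}{4} = -8 + \frac{2 S \left(\frac{1447}{756} + \frac{11 \sqrt{11}}{756}\right)}{4} = -8 + \frac{S \left(\frac{1447}{756} + \frac{11 \sqrt{11}}{756}\right)}{2}$)
$x{\left(w \right)} = 2 w$
$\frac{E{\left(2238 \right)}}{x{\left(-1695 \right)}} = \frac{-8 + \frac{1}{1512} \cdot 2238 \left(1447 + 11 \sqrt{11}\right)}{2 \left(-1695\right)} = \frac{-8 + \left(\frac{539731}{252} + \frac{4103 \sqrt{11}}{252}\right)}{-3390} = \left(\frac{537715}{252} + \frac{4103 \sqrt{11}}{252}\right) \left(- \frac{1}{3390}\right) = - \frac{107543}{170856} - \frac{4103 \sqrt{11}}{854280}$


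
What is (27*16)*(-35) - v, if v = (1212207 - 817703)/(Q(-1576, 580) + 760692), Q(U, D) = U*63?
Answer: -2500205746/165351 ≈ -15121.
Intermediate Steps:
Q(U, D) = 63*U
v = 98626/165351 (v = (1212207 - 817703)/(63*(-1576) + 760692) = 394504/(-99288 + 760692) = 394504/661404 = 394504*(1/661404) = 98626/165351 ≈ 0.59646)
(27*16)*(-35) - v = (27*16)*(-35) - 1*98626/165351 = 432*(-35) - 98626/165351 = -15120 - 98626/165351 = -2500205746/165351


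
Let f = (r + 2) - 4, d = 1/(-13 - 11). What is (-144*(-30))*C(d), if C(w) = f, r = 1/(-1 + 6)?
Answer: -7776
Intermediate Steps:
r = ⅕ (r = 1/5 = ⅕ ≈ 0.20000)
d = -1/24 (d = 1/(-24) = -1/24 ≈ -0.041667)
f = -9/5 (f = (⅕ + 2) - 4 = 11/5 - 4 = -9/5 ≈ -1.8000)
C(w) = -9/5
(-144*(-30))*C(d) = -144*(-30)*(-9/5) = 4320*(-9/5) = -7776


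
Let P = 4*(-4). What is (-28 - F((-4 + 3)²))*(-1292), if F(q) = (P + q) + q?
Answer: 18088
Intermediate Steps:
P = -16
F(q) = -16 + 2*q (F(q) = (-16 + q) + q = -16 + 2*q)
(-28 - F((-4 + 3)²))*(-1292) = (-28 - (-16 + 2*(-4 + 3)²))*(-1292) = (-28 - (-16 + 2*(-1)²))*(-1292) = (-28 - (-16 + 2*1))*(-1292) = (-28 - (-16 + 2))*(-1292) = (-28 - 1*(-14))*(-1292) = (-28 + 14)*(-1292) = -14*(-1292) = 18088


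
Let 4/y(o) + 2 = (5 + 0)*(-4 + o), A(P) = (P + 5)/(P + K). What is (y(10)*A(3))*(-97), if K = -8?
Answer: 776/35 ≈ 22.171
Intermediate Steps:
A(P) = (5 + P)/(-8 + P) (A(P) = (P + 5)/(P - 8) = (5 + P)/(-8 + P))
y(o) = 4/(-22 + 5*o) (y(o) = 4/(-2 + (5 + 0)*(-4 + o)) = 4/(-2 + 5*(-4 + o)) = 4/(-2 + (-20 + 5*o)) = 4/(-22 + 5*o))
(y(10)*A(3))*(-97) = ((4/(-22 + 5*10))*((5 + 3)/(-8 + 3)))*(-97) = ((4/(-22 + 50))*(8/(-5)))*(-97) = ((4/28)*(-1/5*8))*(-97) = ((4*(1/28))*(-8/5))*(-97) = ((1/7)*(-8/5))*(-97) = -8/35*(-97) = 776/35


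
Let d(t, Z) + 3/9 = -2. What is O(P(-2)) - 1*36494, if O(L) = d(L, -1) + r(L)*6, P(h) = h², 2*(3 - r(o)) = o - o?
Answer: -109435/3 ≈ -36478.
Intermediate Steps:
d(t, Z) = -7/3 (d(t, Z) = -⅓ - 2 = -7/3)
r(o) = 3 (r(o) = 3 - (o - o)/2 = 3 - ½*0 = 3 + 0 = 3)
O(L) = 47/3 (O(L) = -7/3 + 3*6 = -7/3 + 18 = 47/3)
O(P(-2)) - 1*36494 = 47/3 - 1*36494 = 47/3 - 36494 = -109435/3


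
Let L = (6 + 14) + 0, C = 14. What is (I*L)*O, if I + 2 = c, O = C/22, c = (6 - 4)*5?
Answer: 1120/11 ≈ 101.82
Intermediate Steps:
c = 10 (c = 2*5 = 10)
L = 20 (L = 20 + 0 = 20)
O = 7/11 (O = 14/22 = 14*(1/22) = 7/11 ≈ 0.63636)
I = 8 (I = -2 + 10 = 8)
(I*L)*O = (8*20)*(7/11) = 160*(7/11) = 1120/11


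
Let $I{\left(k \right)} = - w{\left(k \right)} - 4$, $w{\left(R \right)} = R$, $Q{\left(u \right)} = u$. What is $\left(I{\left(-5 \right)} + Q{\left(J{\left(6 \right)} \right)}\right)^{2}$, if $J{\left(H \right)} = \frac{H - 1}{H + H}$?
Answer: $\frac{289}{144} \approx 2.0069$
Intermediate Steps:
$J{\left(H \right)} = \frac{-1 + H}{2 H}$
$I{\left(k \right)} = -4 - k$ ($I{\left(k \right)} = - k - 4 = -4 - k$)
$\left(I{\left(-5 \right)} + Q{\left(J{\left(6 \right)} \right)}\right)^{2} = \left(\left(-4 - -5\right) + \frac{-1 + 6}{2 \cdot 6}\right)^{2} = \left(\left(-4 + 5\right) + \frac{1}{2} \cdot \frac{1}{6} \cdot 5\right)^{2} = \left(1 + \frac{5}{12}\right)^{2} = \left(\frac{17}{12}\right)^{2} = \frac{289}{144}$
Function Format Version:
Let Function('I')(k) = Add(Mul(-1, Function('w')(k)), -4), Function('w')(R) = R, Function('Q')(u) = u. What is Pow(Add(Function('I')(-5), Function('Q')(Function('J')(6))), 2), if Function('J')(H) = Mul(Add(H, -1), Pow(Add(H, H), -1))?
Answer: Rational(289, 144) ≈ 2.0069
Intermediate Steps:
Function('J')(H) = Mul(Rational(1, 2), Pow(H, -1), Add(-1, H)) (Function('J')(H) = Mul(Add(-1, H), Pow(Mul(2, H), -1)) = Mul(Add(-1, H), Mul(Rational(1, 2), Pow(H, -1))) = Mul(Rational(1, 2), Pow(H, -1), Add(-1, H)))
Function('I')(k) = Add(-4, Mul(-1, k)) (Function('I')(k) = Add(Mul(-1, k), -4) = Add(-4, Mul(-1, k)))
Pow(Add(Function('I')(-5), Function('Q')(Function('J')(6))), 2) = Pow(Add(Add(-4, Mul(-1, -5)), Mul(Rational(1, 2), Pow(6, -1), Add(-1, 6))), 2) = Pow(Add(Add(-4, 5), Mul(Rational(1, 2), Rational(1, 6), 5)), 2) = Pow(Add(1, Rational(5, 12)), 2) = Pow(Rational(17, 12), 2) = Rational(289, 144)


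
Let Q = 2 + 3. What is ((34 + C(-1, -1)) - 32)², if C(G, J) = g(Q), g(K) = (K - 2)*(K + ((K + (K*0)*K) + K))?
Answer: 2209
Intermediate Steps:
Q = 5
g(K) = 3*K*(-2 + K) (g(K) = (-2 + K)*(K + ((K + 0*K) + K)) = (-2 + K)*(K + ((K + 0) + K)) = (-2 + K)*(K + (K + K)) = (-2 + K)*(K + 2*K) = (-2 + K)*(3*K) = 3*K*(-2 + K))
C(G, J) = 45 (C(G, J) = 3*5*(-2 + 5) = 3*5*3 = 45)
((34 + C(-1, -1)) - 32)² = ((34 + 45) - 32)² = (79 - 32)² = 47² = 2209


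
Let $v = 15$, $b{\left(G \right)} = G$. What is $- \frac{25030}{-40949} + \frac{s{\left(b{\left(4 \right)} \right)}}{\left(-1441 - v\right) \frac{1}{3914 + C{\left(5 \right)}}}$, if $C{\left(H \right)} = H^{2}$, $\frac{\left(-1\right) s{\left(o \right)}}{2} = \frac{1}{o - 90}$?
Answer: $\frac{108136933}{197210384} \approx 0.54833$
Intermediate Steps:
$s{\left(o \right)} = - \frac{2}{-90 + o}$ ($s{\left(o \right)} = - \frac{2}{o - 90} = - \frac{2}{-90 + o}$)
$- \frac{25030}{-40949} + \frac{s{\left(b{\left(4 \right)} \right)}}{\left(-1441 - v\right) \frac{1}{3914 + C{\left(5 \right)}}} = - \frac{25030}{-40949} + \frac{\left(-2\right) \frac{1}{-90 + 4}}{\left(-1441 - 15\right) \frac{1}{3914 + 5^{2}}} = \left(-25030\right) \left(- \frac{1}{40949}\right) + \frac{\left(-2\right) \frac{1}{-86}}{\left(-1441 - 15\right) \frac{1}{3914 + 25}} = \frac{25030}{40949} + \frac{\left(-2\right) \left(- \frac{1}{86}\right)}{\left(-1456\right) \frac{1}{3939}} = \frac{25030}{40949} + \frac{1}{43 \left(\left(-1456\right) \frac{1}{3939}\right)} = \frac{25030}{40949} + \frac{1}{43 \left(- \frac{112}{303}\right)} = \frac{25030}{40949} + \frac{1}{43} \left(- \frac{303}{112}\right) = \frac{25030}{40949} - \frac{303}{4816} = \frac{108136933}{197210384}$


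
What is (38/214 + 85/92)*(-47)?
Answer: -509621/9844 ≈ -51.770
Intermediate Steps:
(38/214 + 85/92)*(-47) = (38*(1/214) + 85*(1/92))*(-47) = (19/107 + 85/92)*(-47) = (10843/9844)*(-47) = -509621/9844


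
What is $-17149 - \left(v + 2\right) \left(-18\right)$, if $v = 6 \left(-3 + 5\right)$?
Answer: $-16897$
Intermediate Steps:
$v = 12$ ($v = 6 \cdot 2 = 12$)
$-17149 - \left(v + 2\right) \left(-18\right) = -17149 - \left(12 + 2\right) \left(-18\right) = -17149 - 14 \left(-18\right) = -17149 - -252 = -17149 + 252 = -16897$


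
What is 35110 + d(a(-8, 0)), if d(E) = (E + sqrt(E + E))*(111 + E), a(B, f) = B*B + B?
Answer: 44462 + 668*sqrt(7) ≈ 46229.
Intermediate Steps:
a(B, f) = B + B**2 (a(B, f) = B**2 + B = B + B**2)
d(E) = (111 + E)*(E + sqrt(2)*sqrt(E)) (d(E) = (E + sqrt(2*E))*(111 + E) = (E + sqrt(2)*sqrt(E))*(111 + E) = (111 + E)*(E + sqrt(2)*sqrt(E)))
35110 + d(a(-8, 0)) = 35110 + ((-8*(1 - 8))**2 + 111*(-8*(1 - 8)) + sqrt(2)*(-8*(1 - 8))**(3/2) + 111*sqrt(2)*sqrt(-8*(1 - 8))) = 35110 + ((-8*(-7))**2 + 111*(-8*(-7)) + sqrt(2)*(-8*(-7))**(3/2) + 111*sqrt(2)*sqrt(-8*(-7))) = 35110 + (56**2 + 111*56 + sqrt(2)*56**(3/2) + 111*sqrt(2)*sqrt(56)) = 35110 + (3136 + 6216 + sqrt(2)*(112*sqrt(14)) + 111*sqrt(2)*(2*sqrt(14))) = 35110 + (3136 + 6216 + 224*sqrt(7) + 444*sqrt(7)) = 35110 + (9352 + 668*sqrt(7)) = 44462 + 668*sqrt(7)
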